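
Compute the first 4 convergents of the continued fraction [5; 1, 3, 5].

5/1, 6/1, 23/4, 121/21

Using the convergent recurrence p_i = a_i*p_{i-1} + p_{i-2}, q_i = a_i*q_{i-1} + q_{i-2} with p_{-2}=0, p_{-1}=1, q_{-2}=1, q_{-1}=0:
  i=0: a_0=5, p_0 = 5*1 + 0 = 5, q_0 = 5*0 + 1 = 1.
  i=1: a_1=1, p_1 = 1*5 + 1 = 6, q_1 = 1*1 + 0 = 1.
  i=2: a_2=3, p_2 = 3*6 + 5 = 23, q_2 = 3*1 + 1 = 4.
  i=3: a_3=5, p_3 = 5*23 + 6 = 121, q_3 = 5*4 + 1 = 21.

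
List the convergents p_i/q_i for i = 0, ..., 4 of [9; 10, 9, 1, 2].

Using the convergent recurrence p_i = a_i*p_{i-1} + p_{i-2}, q_i = a_i*q_{i-1} + q_{i-2} with p_{-2}=0, p_{-1}=1, q_{-2}=1, q_{-1}=0:
  i=0: a_0=9, p_0 = 9*1 + 0 = 9, q_0 = 9*0 + 1 = 1.
  i=1: a_1=10, p_1 = 10*9 + 1 = 91, q_1 = 10*1 + 0 = 10.
  i=2: a_2=9, p_2 = 9*91 + 9 = 828, q_2 = 9*10 + 1 = 91.
  i=3: a_3=1, p_3 = 1*828 + 91 = 919, q_3 = 1*91 + 10 = 101.
  i=4: a_4=2, p_4 = 2*919 + 828 = 2666, q_4 = 2*101 + 91 = 293.

9/1, 91/10, 828/91, 919/101, 2666/293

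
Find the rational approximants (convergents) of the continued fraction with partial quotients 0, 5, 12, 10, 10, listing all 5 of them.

0/1, 1/5, 12/61, 121/615, 1222/6211

Using the convergent recurrence p_i = a_i*p_{i-1} + p_{i-2}, q_i = a_i*q_{i-1} + q_{i-2} with p_{-2}=0, p_{-1}=1, q_{-2}=1, q_{-1}=0:
  i=0: a_0=0, p_0 = 0*1 + 0 = 0, q_0 = 0*0 + 1 = 1.
  i=1: a_1=5, p_1 = 5*0 + 1 = 1, q_1 = 5*1 + 0 = 5.
  i=2: a_2=12, p_2 = 12*1 + 0 = 12, q_2 = 12*5 + 1 = 61.
  i=3: a_3=10, p_3 = 10*12 + 1 = 121, q_3 = 10*61 + 5 = 615.
  i=4: a_4=10, p_4 = 10*121 + 12 = 1222, q_4 = 10*615 + 61 = 6211.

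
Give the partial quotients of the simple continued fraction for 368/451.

[0; 1, 4, 2, 3, 3, 1, 2]

Run the Euclidean algorithm on 368 and 451; the successive quotients are the partial quotients a_0, a_1, ... (each step inverts the fractional part left over by the previous one):
  368 = 0*451 + 368, so a_0 = 0.
  451 = 1*368 + 83, so a_1 = 1.
  368 = 4*83 + 36, so a_2 = 4.
  83 = 2*36 + 11, so a_3 = 2.
  36 = 3*11 + 3, so a_4 = 3.
  11 = 3*3 + 2, so a_5 = 3.
  3 = 1*2 + 1, so a_6 = 1.
  2 = 2*1 + 0, so a_7 = 2.
The remainder reaches 0 after 8 divisions, so the expansion has 8 partial quotients, read off in order.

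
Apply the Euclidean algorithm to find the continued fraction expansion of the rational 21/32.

Run the Euclidean algorithm on 21 and 32; the successive quotients are the partial quotients a_0, a_1, ... (each step inverts the fractional part left over by the previous one):
  21 = 0*32 + 21, so a_0 = 0.
  32 = 1*21 + 11, so a_1 = 1.
  21 = 1*11 + 10, so a_2 = 1.
  11 = 1*10 + 1, so a_3 = 1.
  10 = 10*1 + 0, so a_4 = 10.
The remainder reaches 0 after 5 divisions, so the expansion has 5 partial quotients, read off in order.

[0; 1, 1, 1, 10]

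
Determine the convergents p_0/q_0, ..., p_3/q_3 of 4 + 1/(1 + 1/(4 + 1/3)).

4/1, 5/1, 24/5, 77/16

Using the convergent recurrence p_i = a_i*p_{i-1} + p_{i-2}, q_i = a_i*q_{i-1} + q_{i-2} with p_{-2}=0, p_{-1}=1, q_{-2}=1, q_{-1}=0:
  i=0: a_0=4, p_0 = 4*1 + 0 = 4, q_0 = 4*0 + 1 = 1.
  i=1: a_1=1, p_1 = 1*4 + 1 = 5, q_1 = 1*1 + 0 = 1.
  i=2: a_2=4, p_2 = 4*5 + 4 = 24, q_2 = 4*1 + 1 = 5.
  i=3: a_3=3, p_3 = 3*24 + 5 = 77, q_3 = 3*5 + 1 = 16.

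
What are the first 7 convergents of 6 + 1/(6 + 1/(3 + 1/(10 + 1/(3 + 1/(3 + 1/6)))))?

Using the convergent recurrence p_i = a_i*p_{i-1} + p_{i-2}, q_i = a_i*q_{i-1} + q_{i-2} with p_{-2}=0, p_{-1}=1, q_{-2}=1, q_{-1}=0:
  i=0: a_0=6, p_0 = 6*1 + 0 = 6, q_0 = 6*0 + 1 = 1.
  i=1: a_1=6, p_1 = 6*6 + 1 = 37, q_1 = 6*1 + 0 = 6.
  i=2: a_2=3, p_2 = 3*37 + 6 = 117, q_2 = 3*6 + 1 = 19.
  i=3: a_3=10, p_3 = 10*117 + 37 = 1207, q_3 = 10*19 + 6 = 196.
  i=4: a_4=3, p_4 = 3*1207 + 117 = 3738, q_4 = 3*196 + 19 = 607.
  i=5: a_5=3, p_5 = 3*3738 + 1207 = 12421, q_5 = 3*607 + 196 = 2017.
  i=6: a_6=6, p_6 = 6*12421 + 3738 = 78264, q_6 = 6*2017 + 607 = 12709.

6/1, 37/6, 117/19, 1207/196, 3738/607, 12421/2017, 78264/12709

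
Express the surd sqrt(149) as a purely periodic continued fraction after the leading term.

[12; (4, 1, 5, 3, 3, 5, 1, 4, 24)]

Write x_i = (sqrt(149) + m_i)/d_i with (m_0, d_0) = (0, 1). a_0 = floor(sqrt(149)) = 12, since 12^2 = 144 <= 149 < 169 = 13^2.
Iterate m_{i+1} = d_i*a_i - m_i, d_{i+1} = (149 - m_{i+1}^2)/d_i, a_{i+1} = floor((a_0 + m_{i+1})/d_{i+1}):
  m_1 = 1*12 - 0 = 12, d_1 = (149 - 12^2)/1 = 5/1 = 5, a_1 = floor((12 + 12)/5) = 4.
  m_2 = 5*4 - 12 = 8, d_2 = (149 - 8^2)/5 = 85/5 = 17, a_2 = floor((12 + 8)/17) = 1.
  m_3 = 17*1 - 8 = 9, d_3 = (149 - 9^2)/17 = 68/17 = 4, a_3 = floor((12 + 9)/4) = 5.
  m_4 = 4*5 - 9 = 11, d_4 = (149 - 11^2)/4 = 28/4 = 7, a_4 = floor((12 + 11)/7) = 3.
  m_5 = 7*3 - 11 = 10, d_5 = (149 - 10^2)/7 = 49/7 = 7, a_5 = floor((12 + 10)/7) = 3.
  m_6 = 7*3 - 10 = 11, d_6 = (149 - 11^2)/7 = 28/7 = 4, a_6 = floor((12 + 11)/4) = 5.
  m_7 = 4*5 - 11 = 9, d_7 = (149 - 9^2)/4 = 68/4 = 17, a_7 = floor((12 + 9)/17) = 1.
  m_8 = 17*1 - 9 = 8, d_8 = (149 - 8^2)/17 = 85/17 = 5, a_8 = floor((12 + 8)/5) = 4.
  m_9 = 5*4 - 8 = 12, d_9 = (149 - 12^2)/5 = 5/5 = 1, a_9 = floor((12 + 12)/1) = 24.
  m_10 = 1*24 - 12 = 12, d_10 = (149 - 12^2)/1 = 5/1 = 5: (m_10, d_10) = (m_1, d_1) = (12, 5), so from here the quotients repeat a_1, ..., a_9; the period length is 9.
Hence the expansion of sqrt(149) is a_0 = 12 followed by the repeating block 4, 1, 5, 3, 3, 5, 1, 4, 24 (period 9).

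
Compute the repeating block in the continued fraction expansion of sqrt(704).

Write x_i = (sqrt(704) + m_i)/d_i with (m_0, d_0) = (0, 1). a_0 = floor(sqrt(704)) = 26, since 26^2 = 676 <= 704 < 729 = 27^2.
Iterate m_{i+1} = d_i*a_i - m_i, d_{i+1} = (704 - m_{i+1}^2)/d_i, a_{i+1} = floor((a_0 + m_{i+1})/d_{i+1}):
  m_1 = 1*26 - 0 = 26, d_1 = (704 - 26^2)/1 = 28/1 = 28, a_1 = floor((26 + 26)/28) = 1.
  m_2 = 28*1 - 26 = 2, d_2 = (704 - 2^2)/28 = 700/28 = 25, a_2 = floor((26 + 2)/25) = 1.
  m_3 = 25*1 - 2 = 23, d_3 = (704 - 23^2)/25 = 175/25 = 7, a_3 = floor((26 + 23)/7) = 7.
  m_4 = 7*7 - 23 = 26, d_4 = (704 - 26^2)/7 = 28/7 = 4, a_4 = floor((26 + 26)/4) = 13.
  m_5 = 4*13 - 26 = 26, d_5 = (704 - 26^2)/4 = 28/4 = 7, a_5 = floor((26 + 26)/7) = 7.
  m_6 = 7*7 - 26 = 23, d_6 = (704 - 23^2)/7 = 175/7 = 25, a_6 = floor((26 + 23)/25) = 1.
  m_7 = 25*1 - 23 = 2, d_7 = (704 - 2^2)/25 = 700/25 = 28, a_7 = floor((26 + 2)/28) = 1.
  m_8 = 28*1 - 2 = 26, d_8 = (704 - 26^2)/28 = 28/28 = 1, a_8 = floor((26 + 26)/1) = 52.
  m_9 = 1*52 - 26 = 26, d_9 = (704 - 26^2)/1 = 28/1 = 28: (m_9, d_9) = (m_1, d_1) = (26, 28), so from here the quotients repeat a_1, ..., a_8; the period length is 8.
Hence the expansion of sqrt(704) is a_0 = 26 followed by the repeating block 1, 1, 7, 13, 7, 1, 1, 52 (period 8).

[26; (1, 1, 7, 13, 7, 1, 1, 52)]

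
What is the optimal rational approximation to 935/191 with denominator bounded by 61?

235/48

Expand x = 935/191 as a continued fraction with the Euclidean algorithm:
  935 = 4*191 + 171, so a_0 = 4.
  191 = 1*171 + 20, so a_1 = 1.
  171 = 8*20 + 11, so a_2 = 8.
  20 = 1*11 + 9, so a_3 = 1.
  11 = 1*9 + 2, so a_4 = 1.
  9 = 4*2 + 1, so a_5 = 4.
  2 = 2*1 + 0, so a_6 = 2.
so x = [4; 1, 8, 1, 1, 4, 2].
Convergents (p_i = a_i*p_{i-1} + p_{i-2}, q_i = a_i*q_{i-1} + q_{i-2} with p_{-2}=0, p_{-1}=1, q_{-2}=1, q_{-1}=0), until the denominator exceeds 61:
  i=0: a_0=4, p_0 = 4*1 + 0 = 4, q_0 = 4*0 + 1 = 1.
  i=1: a_1=1, p_1 = 1*4 + 1 = 5, q_1 = 1*1 + 0 = 1.
  i=2: a_2=8, p_2 = 8*5 + 4 = 44, q_2 = 8*1 + 1 = 9.
  i=3: a_3=1, p_3 = 1*44 + 5 = 49, q_3 = 1*9 + 1 = 10.
  i=4: a_4=1, p_4 = 1*49 + 44 = 93, q_4 = 1*10 + 9 = 19.
  i=5: a_5=4, p_5 = 4*93 + 49 = 421, q_5 = 4*19 + 10 = 86.
q_5 = 86 > 61, so the last convergent with denominator <= 61 is p_4/q_4 = 93/19.
The closest fraction with denominator <= 61 is either p_4/q_4 or the intermediate fraction (k*p_4 + p_3)/(k*q_4 + q_3) with the largest k >= 1 whose denominator stays <= 61; these approach x as k grows, and every other convergent or intermediate fraction in range is farther away.
Largest k: floor((61 - q_3)/q_4) = floor((61 - 10)/19) = 2.
That gives (2*93 + 49)/(2*19 + 10) = 235/48.
Compare the errors: |x - 93/19| = |935*19 - 93*191|/(191*19) = 2/3629, and |x - 235/48| = |935*48 - 235*191|/(191*48) = 5/9168.
Cross-multiplying, 5*3629 = 18145 < 18336 = 2*9168, so 5/9168 is smaller: the intermediate fraction 235/48 is closer to x than 93/19.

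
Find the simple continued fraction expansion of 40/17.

Run the Euclidean algorithm on 40 and 17; the successive quotients are the partial quotients a_0, a_1, ... (each step inverts the fractional part left over by the previous one):
  40 = 2*17 + 6, so a_0 = 2.
  17 = 2*6 + 5, so a_1 = 2.
  6 = 1*5 + 1, so a_2 = 1.
  5 = 5*1 + 0, so a_3 = 5.
The remainder reaches 0 after 4 divisions, so the expansion has 4 partial quotients, read off in order.

[2; 2, 1, 5]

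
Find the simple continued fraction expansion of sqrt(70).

Write x_i = (sqrt(70) + m_i)/d_i with (m_0, d_0) = (0, 1). a_0 = floor(sqrt(70)) = 8, since 8^2 = 64 <= 70 < 81 = 9^2.
Iterate m_{i+1} = d_i*a_i - m_i, d_{i+1} = (70 - m_{i+1}^2)/d_i, a_{i+1} = floor((a_0 + m_{i+1})/d_{i+1}):
  m_1 = 1*8 - 0 = 8, d_1 = (70 - 8^2)/1 = 6/1 = 6, a_1 = floor((8 + 8)/6) = 2.
  m_2 = 6*2 - 8 = 4, d_2 = (70 - 4^2)/6 = 54/6 = 9, a_2 = floor((8 + 4)/9) = 1.
  m_3 = 9*1 - 4 = 5, d_3 = (70 - 5^2)/9 = 45/9 = 5, a_3 = floor((8 + 5)/5) = 2.
  m_4 = 5*2 - 5 = 5, d_4 = (70 - 5^2)/5 = 45/5 = 9, a_4 = floor((8 + 5)/9) = 1.
  m_5 = 9*1 - 5 = 4, d_5 = (70 - 4^2)/9 = 54/9 = 6, a_5 = floor((8 + 4)/6) = 2.
  m_6 = 6*2 - 4 = 8, d_6 = (70 - 8^2)/6 = 6/6 = 1, a_6 = floor((8 + 8)/1) = 16.
  m_7 = 1*16 - 8 = 8, d_7 = (70 - 8^2)/1 = 6/1 = 6: (m_7, d_7) = (m_1, d_1) = (8, 6), so from here the quotients repeat a_1, ..., a_6; the period length is 6.
Hence the expansion of sqrt(70) is a_0 = 8 followed by the repeating block 2, 1, 2, 1, 2, 16 (period 6).

[8; (2, 1, 2, 1, 2, 16)]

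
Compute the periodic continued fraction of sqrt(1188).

[34; (2, 7, 6, 7, 2, 68)]

Write x_i = (sqrt(1188) + m_i)/d_i with (m_0, d_0) = (0, 1). a_0 = floor(sqrt(1188)) = 34, since 34^2 = 1156 <= 1188 < 1225 = 35^2.
Iterate m_{i+1} = d_i*a_i - m_i, d_{i+1} = (1188 - m_{i+1}^2)/d_i, a_{i+1} = floor((a_0 + m_{i+1})/d_{i+1}):
  m_1 = 1*34 - 0 = 34, d_1 = (1188 - 34^2)/1 = 32/1 = 32, a_1 = floor((34 + 34)/32) = 2.
  m_2 = 32*2 - 34 = 30, d_2 = (1188 - 30^2)/32 = 288/32 = 9, a_2 = floor((34 + 30)/9) = 7.
  m_3 = 9*7 - 30 = 33, d_3 = (1188 - 33^2)/9 = 99/9 = 11, a_3 = floor((34 + 33)/11) = 6.
  m_4 = 11*6 - 33 = 33, d_4 = (1188 - 33^2)/11 = 99/11 = 9, a_4 = floor((34 + 33)/9) = 7.
  m_5 = 9*7 - 33 = 30, d_5 = (1188 - 30^2)/9 = 288/9 = 32, a_5 = floor((34 + 30)/32) = 2.
  m_6 = 32*2 - 30 = 34, d_6 = (1188 - 34^2)/32 = 32/32 = 1, a_6 = floor((34 + 34)/1) = 68.
  m_7 = 1*68 - 34 = 34, d_7 = (1188 - 34^2)/1 = 32/1 = 32: (m_7, d_7) = (m_1, d_1) = (34, 32), so from here the quotients repeat a_1, ..., a_6; the period length is 6.
Hence the expansion of sqrt(1188) is a_0 = 34 followed by the repeating block 2, 7, 6, 7, 2, 68 (period 6).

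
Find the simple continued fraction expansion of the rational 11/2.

[5; 2]

Run the Euclidean algorithm on 11 and 2; the successive quotients are the partial quotients a_0, a_1, ... (each step inverts the fractional part left over by the previous one):
  11 = 5*2 + 1, so a_0 = 5.
  2 = 2*1 + 0, so a_1 = 2.
The remainder reaches 0 after 2 divisions, so the expansion has 2 partial quotients, read off in order.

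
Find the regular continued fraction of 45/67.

[0; 1, 2, 22]

Run the Euclidean algorithm on 45 and 67; the successive quotients are the partial quotients a_0, a_1, ... (each step inverts the fractional part left over by the previous one):
  45 = 0*67 + 45, so a_0 = 0.
  67 = 1*45 + 22, so a_1 = 1.
  45 = 2*22 + 1, so a_2 = 2.
  22 = 22*1 + 0, so a_3 = 22.
The remainder reaches 0 after 4 divisions, so the expansion has 4 partial quotients, read off in order.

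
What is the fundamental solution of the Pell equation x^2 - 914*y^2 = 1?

First expand sqrt(914) as a continued fraction. With x_i = (sqrt(914) + m_i)/d_i and (m_0, d_0) = (0, 1): a_0 = floor(sqrt(914)) = 30, since 30^2 = 900 <= 914 < 961 = 31^2.
Iterate m_{i+1} = d_i*a_i - m_i, d_{i+1} = (914 - m_{i+1}^2)/d_i, a_{i+1} = floor((a_0 + m_{i+1})/d_{i+1}):
  m_1 = 1*30 - 0 = 30, d_1 = (914 - 30^2)/1 = 14/1 = 14, a_1 = floor((30 + 30)/14) = 4.
  m_2 = 14*4 - 30 = 26, d_2 = (914 - 26^2)/14 = 238/14 = 17, a_2 = floor((30 + 26)/17) = 3.
  m_3 = 17*3 - 26 = 25, d_3 = (914 - 25^2)/17 = 289/17 = 17, a_3 = floor((30 + 25)/17) = 3.
  m_4 = 17*3 - 25 = 26, d_4 = (914 - 26^2)/17 = 238/17 = 14, a_4 = floor((30 + 26)/14) = 4.
  m_5 = 14*4 - 26 = 30, d_5 = (914 - 30^2)/14 = 14/14 = 1, a_5 = floor((30 + 30)/1) = 60.
  m_6 = 1*60 - 30 = 30, d_6 = (914 - 30^2)/1 = 14/1 = 14: (m_6, d_6) = (m_1, d_1) = (30, 14), so from here the quotients repeat a_1, ..., a_5; the period length is 5.
So sqrt(914) = [30; (4, 3, 3, 4, 60)] with period length k = 5.
k is odd, so (p_{k-1}, q_{k-1}) only solves x^2 - 914y^2 = -1 and the fundamental solution of x^2 - 914y^2 = 1 is (p_{2k-1}, q_{2k-1}) = (p_9, q_9); compute convergents through index 9, running through the period twice.
Convergents (p_i = a_i*p_{i-1} + p_{i-2}, q_i = a_i*q_{i-1} + q_{i-2} with p_{-2}=0, p_{-1}=1, q_{-2}=1, q_{-1}=0):
  i=0: a_0=30, p_0 = 30*1 + 0 = 30, q_0 = 30*0 + 1 = 1.
  i=1: a_1=4, p_1 = 4*30 + 1 = 121, q_1 = 4*1 + 0 = 4.
  i=2: a_2=3, p_2 = 3*121 + 30 = 393, q_2 = 3*4 + 1 = 13.
  i=3: a_3=3, p_3 = 3*393 + 121 = 1300, q_3 = 3*13 + 4 = 43.
  i=4: a_4=4, p_4 = 4*1300 + 393 = 5593, q_4 = 4*43 + 13 = 185.
  i=5: a_5=60, p_5 = 60*5593 + 1300 = 336880, q_5 = 60*185 + 43 = 11143.
  i=6: a_6=4, p_6 = 4*336880 + 5593 = 1353113, q_6 = 4*11143 + 185 = 44757.
  i=7: a_7=3, p_7 = 3*1353113 + 336880 = 4396219, q_7 = 3*44757 + 11143 = 145414.
  i=8: a_8=3, p_8 = 3*4396219 + 1353113 = 14541770, q_8 = 3*145414 + 44757 = 480999.
  i=9: a_9=4, p_9 = 4*14541770 + 4396219 = 62563299, q_9 = 4*480999 + 145414 = 2069410.
Indeed p_4^2 - 914*q_4^2 = 31281649 - 31281650 = -1, not +1.
Check: 62563299^2 - 914*2069410^2 = 3914166381763401 - 3914166381763400 = 1, so (x, y) = (62563299, 2069410) solves the equation, and by the theorem it is the least positive solution.

(x, y) = (62563299, 2069410)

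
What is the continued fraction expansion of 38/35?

Run the Euclidean algorithm on 38 and 35; the successive quotients are the partial quotients a_0, a_1, ... (each step inverts the fractional part left over by the previous one):
  38 = 1*35 + 3, so a_0 = 1.
  35 = 11*3 + 2, so a_1 = 11.
  3 = 1*2 + 1, so a_2 = 1.
  2 = 2*1 + 0, so a_3 = 2.
The remainder reaches 0 after 4 divisions, so the expansion has 4 partial quotients, read off in order.

[1; 11, 1, 2]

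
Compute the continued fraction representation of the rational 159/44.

[3; 1, 1, 1, 1, 2, 3]

Run the Euclidean algorithm on 159 and 44; the successive quotients are the partial quotients a_0, a_1, ... (each step inverts the fractional part left over by the previous one):
  159 = 3*44 + 27, so a_0 = 3.
  44 = 1*27 + 17, so a_1 = 1.
  27 = 1*17 + 10, so a_2 = 1.
  17 = 1*10 + 7, so a_3 = 1.
  10 = 1*7 + 3, so a_4 = 1.
  7 = 2*3 + 1, so a_5 = 2.
  3 = 3*1 + 0, so a_6 = 3.
The remainder reaches 0 after 7 divisions, so the expansion has 7 partial quotients, read off in order.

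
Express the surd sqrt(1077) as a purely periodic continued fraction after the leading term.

[32; (1, 4, 2, 15, 1, 20, 1, 15, 2, 4, 1, 64)]

Write x_i = (sqrt(1077) + m_i)/d_i with (m_0, d_0) = (0, 1). a_0 = floor(sqrt(1077)) = 32, since 32^2 = 1024 <= 1077 < 1089 = 33^2.
Iterate m_{i+1} = d_i*a_i - m_i, d_{i+1} = (1077 - m_{i+1}^2)/d_i, a_{i+1} = floor((a_0 + m_{i+1})/d_{i+1}):
  m_1 = 1*32 - 0 = 32, d_1 = (1077 - 32^2)/1 = 53/1 = 53, a_1 = floor((32 + 32)/53) = 1.
  m_2 = 53*1 - 32 = 21, d_2 = (1077 - 21^2)/53 = 636/53 = 12, a_2 = floor((32 + 21)/12) = 4.
  m_3 = 12*4 - 21 = 27, d_3 = (1077 - 27^2)/12 = 348/12 = 29, a_3 = floor((32 + 27)/29) = 2.
  m_4 = 29*2 - 27 = 31, d_4 = (1077 - 31^2)/29 = 116/29 = 4, a_4 = floor((32 + 31)/4) = 15.
  m_5 = 4*15 - 31 = 29, d_5 = (1077 - 29^2)/4 = 236/4 = 59, a_5 = floor((32 + 29)/59) = 1.
  m_6 = 59*1 - 29 = 30, d_6 = (1077 - 30^2)/59 = 177/59 = 3, a_6 = floor((32 + 30)/3) = 20.
  m_7 = 3*20 - 30 = 30, d_7 = (1077 - 30^2)/3 = 177/3 = 59, a_7 = floor((32 + 30)/59) = 1.
  m_8 = 59*1 - 30 = 29, d_8 = (1077 - 29^2)/59 = 236/59 = 4, a_8 = floor((32 + 29)/4) = 15.
  m_9 = 4*15 - 29 = 31, d_9 = (1077 - 31^2)/4 = 116/4 = 29, a_9 = floor((32 + 31)/29) = 2.
  m_10 = 29*2 - 31 = 27, d_10 = (1077 - 27^2)/29 = 348/29 = 12, a_10 = floor((32 + 27)/12) = 4.
  m_11 = 12*4 - 27 = 21, d_11 = (1077 - 21^2)/12 = 636/12 = 53, a_11 = floor((32 + 21)/53) = 1.
  m_12 = 53*1 - 21 = 32, d_12 = (1077 - 32^2)/53 = 53/53 = 1, a_12 = floor((32 + 32)/1) = 64.
  m_13 = 1*64 - 32 = 32, d_13 = (1077 - 32^2)/1 = 53/1 = 53: (m_13, d_13) = (m_1, d_1) = (32, 53), so from here the quotients repeat a_1, ..., a_12; the period length is 12.
Hence the expansion of sqrt(1077) is a_0 = 32 followed by the repeating block 1, 4, 2, 15, 1, 20, 1, 15, 2, 4, 1, 64 (period 12).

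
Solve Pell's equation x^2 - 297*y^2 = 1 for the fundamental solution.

(x, y) = (48599, 2820)

First expand sqrt(297) as a continued fraction. With x_i = (sqrt(297) + m_i)/d_i and (m_0, d_0) = (0, 1): a_0 = floor(sqrt(297)) = 17, since 17^2 = 289 <= 297 < 324 = 18^2.
Iterate m_{i+1} = d_i*a_i - m_i, d_{i+1} = (297 - m_{i+1}^2)/d_i, a_{i+1} = floor((a_0 + m_{i+1})/d_{i+1}):
  m_1 = 1*17 - 0 = 17, d_1 = (297 - 17^2)/1 = 8/1 = 8, a_1 = floor((17 + 17)/8) = 4.
  m_2 = 8*4 - 17 = 15, d_2 = (297 - 15^2)/8 = 72/8 = 9, a_2 = floor((17 + 15)/9) = 3.
  m_3 = 9*3 - 15 = 12, d_3 = (297 - 12^2)/9 = 153/9 = 17, a_3 = floor((17 + 12)/17) = 1.
  m_4 = 17*1 - 12 = 5, d_4 = (297 - 5^2)/17 = 272/17 = 16, a_4 = floor((17 + 5)/16) = 1.
  m_5 = 16*1 - 5 = 11, d_5 = (297 - 11^2)/16 = 176/16 = 11, a_5 = floor((17 + 11)/11) = 2.
  m_6 = 11*2 - 11 = 11, d_6 = (297 - 11^2)/11 = 176/11 = 16, a_6 = floor((17 + 11)/16) = 1.
  m_7 = 16*1 - 11 = 5, d_7 = (297 - 5^2)/16 = 272/16 = 17, a_7 = floor((17 + 5)/17) = 1.
  m_8 = 17*1 - 5 = 12, d_8 = (297 - 12^2)/17 = 153/17 = 9, a_8 = floor((17 + 12)/9) = 3.
  m_9 = 9*3 - 12 = 15, d_9 = (297 - 15^2)/9 = 72/9 = 8, a_9 = floor((17 + 15)/8) = 4.
  m_10 = 8*4 - 15 = 17, d_10 = (297 - 17^2)/8 = 8/8 = 1, a_10 = floor((17 + 17)/1) = 34.
  m_11 = 1*34 - 17 = 17, d_11 = (297 - 17^2)/1 = 8/1 = 8: (m_11, d_11) = (m_1, d_1) = (17, 8), so from here the quotients repeat a_1, ..., a_10; the period length is 10.
So sqrt(297) = [17; (4, 3, 1, 1, 2, 1, 1, 3, 4, 34)] with period length k = 10.
k is even, so the fundamental solution of x^2 - 297y^2 = 1 is (p_{k-1}, q_{k-1}) = (p_9, q_9); compute convergents through index 9.
Convergents (p_i = a_i*p_{i-1} + p_{i-2}, q_i = a_i*q_{i-1} + q_{i-2} with p_{-2}=0, p_{-1}=1, q_{-2}=1, q_{-1}=0):
  i=0: a_0=17, p_0 = 17*1 + 0 = 17, q_0 = 17*0 + 1 = 1.
  i=1: a_1=4, p_1 = 4*17 + 1 = 69, q_1 = 4*1 + 0 = 4.
  i=2: a_2=3, p_2 = 3*69 + 17 = 224, q_2 = 3*4 + 1 = 13.
  i=3: a_3=1, p_3 = 1*224 + 69 = 293, q_3 = 1*13 + 4 = 17.
  i=4: a_4=1, p_4 = 1*293 + 224 = 517, q_4 = 1*17 + 13 = 30.
  i=5: a_5=2, p_5 = 2*517 + 293 = 1327, q_5 = 2*30 + 17 = 77.
  i=6: a_6=1, p_6 = 1*1327 + 517 = 1844, q_6 = 1*77 + 30 = 107.
  i=7: a_7=1, p_7 = 1*1844 + 1327 = 3171, q_7 = 1*107 + 77 = 184.
  i=8: a_8=3, p_8 = 3*3171 + 1844 = 11357, q_8 = 3*184 + 107 = 659.
  i=9: a_9=4, p_9 = 4*11357 + 3171 = 48599, q_9 = 4*659 + 184 = 2820.
Check: 48599^2 - 297*2820^2 = 2361862801 - 2361862800 = 1, so (x, y) = (48599, 2820) solves the equation, and by the theorem it is the least positive solution.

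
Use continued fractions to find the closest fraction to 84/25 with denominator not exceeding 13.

37/11

Expand x = 84/25 as a continued fraction with the Euclidean algorithm:
  84 = 3*25 + 9, so a_0 = 3.
  25 = 2*9 + 7, so a_1 = 2.
  9 = 1*7 + 2, so a_2 = 1.
  7 = 3*2 + 1, so a_3 = 3.
  2 = 2*1 + 0, so a_4 = 2.
so x = [3; 2, 1, 3, 2].
Convergents (p_i = a_i*p_{i-1} + p_{i-2}, q_i = a_i*q_{i-1} + q_{i-2} with p_{-2}=0, p_{-1}=1, q_{-2}=1, q_{-1}=0), until the denominator exceeds 13:
  i=0: a_0=3, p_0 = 3*1 + 0 = 3, q_0 = 3*0 + 1 = 1.
  i=1: a_1=2, p_1 = 2*3 + 1 = 7, q_1 = 2*1 + 0 = 2.
  i=2: a_2=1, p_2 = 1*7 + 3 = 10, q_2 = 1*2 + 1 = 3.
  i=3: a_3=3, p_3 = 3*10 + 7 = 37, q_3 = 3*3 + 2 = 11.
  i=4: a_4=2, p_4 = 2*37 + 10 = 84, q_4 = 2*11 + 3 = 25.
q_4 = 25 > 13, so the last convergent with denominator <= 13 is p_3/q_3 = 37/11.
The closest fraction with denominator <= 13 is either p_3/q_3 or the intermediate fraction (k*p_3 + p_2)/(k*q_3 + q_2) with the largest k >= 1 whose denominator stays <= 13; these approach x as k grows, and every other convergent or intermediate fraction in range is farther away.
Largest k: floor((13 - q_2)/q_3) = floor((13 - 3)/11) = 0.
Since k = 0, no intermediate fraction beyond p_3/q_3 has denominator <= 13, so the convergent 37/11 is the closest (its error is |84*11 - 37*25|/(25*11) = 1/275).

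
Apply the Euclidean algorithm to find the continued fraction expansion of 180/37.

[4; 1, 6, 2, 2]

Run the Euclidean algorithm on 180 and 37; the successive quotients are the partial quotients a_0, a_1, ... (each step inverts the fractional part left over by the previous one):
  180 = 4*37 + 32, so a_0 = 4.
  37 = 1*32 + 5, so a_1 = 1.
  32 = 6*5 + 2, so a_2 = 6.
  5 = 2*2 + 1, so a_3 = 2.
  2 = 2*1 + 0, so a_4 = 2.
The remainder reaches 0 after 5 divisions, so the expansion has 5 partial quotients, read off in order.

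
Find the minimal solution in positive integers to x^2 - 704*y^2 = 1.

(x, y) = (79201, 2985)

First expand sqrt(704) as a continued fraction. With x_i = (sqrt(704) + m_i)/d_i and (m_0, d_0) = (0, 1): a_0 = floor(sqrt(704)) = 26, since 26^2 = 676 <= 704 < 729 = 27^2.
Iterate m_{i+1} = d_i*a_i - m_i, d_{i+1} = (704 - m_{i+1}^2)/d_i, a_{i+1} = floor((a_0 + m_{i+1})/d_{i+1}):
  m_1 = 1*26 - 0 = 26, d_1 = (704 - 26^2)/1 = 28/1 = 28, a_1 = floor((26 + 26)/28) = 1.
  m_2 = 28*1 - 26 = 2, d_2 = (704 - 2^2)/28 = 700/28 = 25, a_2 = floor((26 + 2)/25) = 1.
  m_3 = 25*1 - 2 = 23, d_3 = (704 - 23^2)/25 = 175/25 = 7, a_3 = floor((26 + 23)/7) = 7.
  m_4 = 7*7 - 23 = 26, d_4 = (704 - 26^2)/7 = 28/7 = 4, a_4 = floor((26 + 26)/4) = 13.
  m_5 = 4*13 - 26 = 26, d_5 = (704 - 26^2)/4 = 28/4 = 7, a_5 = floor((26 + 26)/7) = 7.
  m_6 = 7*7 - 26 = 23, d_6 = (704 - 23^2)/7 = 175/7 = 25, a_6 = floor((26 + 23)/25) = 1.
  m_7 = 25*1 - 23 = 2, d_7 = (704 - 2^2)/25 = 700/25 = 28, a_7 = floor((26 + 2)/28) = 1.
  m_8 = 28*1 - 2 = 26, d_8 = (704 - 26^2)/28 = 28/28 = 1, a_8 = floor((26 + 26)/1) = 52.
  m_9 = 1*52 - 26 = 26, d_9 = (704 - 26^2)/1 = 28/1 = 28: (m_9, d_9) = (m_1, d_1) = (26, 28), so from here the quotients repeat a_1, ..., a_8; the period length is 8.
So sqrt(704) = [26; (1, 1, 7, 13, 7, 1, 1, 52)] with period length k = 8.
k is even, so the fundamental solution of x^2 - 704y^2 = 1 is (p_{k-1}, q_{k-1}) = (p_7, q_7); compute convergents through index 7.
Convergents (p_i = a_i*p_{i-1} + p_{i-2}, q_i = a_i*q_{i-1} + q_{i-2} with p_{-2}=0, p_{-1}=1, q_{-2}=1, q_{-1}=0):
  i=0: a_0=26, p_0 = 26*1 + 0 = 26, q_0 = 26*0 + 1 = 1.
  i=1: a_1=1, p_1 = 1*26 + 1 = 27, q_1 = 1*1 + 0 = 1.
  i=2: a_2=1, p_2 = 1*27 + 26 = 53, q_2 = 1*1 + 1 = 2.
  i=3: a_3=7, p_3 = 7*53 + 27 = 398, q_3 = 7*2 + 1 = 15.
  i=4: a_4=13, p_4 = 13*398 + 53 = 5227, q_4 = 13*15 + 2 = 197.
  i=5: a_5=7, p_5 = 7*5227 + 398 = 36987, q_5 = 7*197 + 15 = 1394.
  i=6: a_6=1, p_6 = 1*36987 + 5227 = 42214, q_6 = 1*1394 + 197 = 1591.
  i=7: a_7=1, p_7 = 1*42214 + 36987 = 79201, q_7 = 1*1591 + 1394 = 2985.
Check: 79201^2 - 704*2985^2 = 6272798401 - 6272798400 = 1, so (x, y) = (79201, 2985) solves the equation, and by the theorem it is the least positive solution.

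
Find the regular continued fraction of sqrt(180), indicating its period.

Write x_i = (sqrt(180) + m_i)/d_i with (m_0, d_0) = (0, 1). a_0 = floor(sqrt(180)) = 13, since 13^2 = 169 <= 180 < 196 = 14^2.
Iterate m_{i+1} = d_i*a_i - m_i, d_{i+1} = (180 - m_{i+1}^2)/d_i, a_{i+1} = floor((a_0 + m_{i+1})/d_{i+1}):
  m_1 = 1*13 - 0 = 13, d_1 = (180 - 13^2)/1 = 11/1 = 11, a_1 = floor((13 + 13)/11) = 2.
  m_2 = 11*2 - 13 = 9, d_2 = (180 - 9^2)/11 = 99/11 = 9, a_2 = floor((13 + 9)/9) = 2.
  m_3 = 9*2 - 9 = 9, d_3 = (180 - 9^2)/9 = 99/9 = 11, a_3 = floor((13 + 9)/11) = 2.
  m_4 = 11*2 - 9 = 13, d_4 = (180 - 13^2)/11 = 11/11 = 1, a_4 = floor((13 + 13)/1) = 26.
  m_5 = 1*26 - 13 = 13, d_5 = (180 - 13^2)/1 = 11/1 = 11: (m_5, d_5) = (m_1, d_1) = (13, 11), so from here the quotients repeat a_1, ..., a_4; the period length is 4.
Hence the expansion of sqrt(180) is a_0 = 13 followed by the repeating block 2, 2, 2, 26 (period 4).

[13; (2, 2, 2, 26)]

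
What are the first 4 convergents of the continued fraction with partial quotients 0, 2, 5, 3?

0/1, 1/2, 5/11, 16/35

Using the convergent recurrence p_i = a_i*p_{i-1} + p_{i-2}, q_i = a_i*q_{i-1} + q_{i-2} with p_{-2}=0, p_{-1}=1, q_{-2}=1, q_{-1}=0:
  i=0: a_0=0, p_0 = 0*1 + 0 = 0, q_0 = 0*0 + 1 = 1.
  i=1: a_1=2, p_1 = 2*0 + 1 = 1, q_1 = 2*1 + 0 = 2.
  i=2: a_2=5, p_2 = 5*1 + 0 = 5, q_2 = 5*2 + 1 = 11.
  i=3: a_3=3, p_3 = 3*5 + 1 = 16, q_3 = 3*11 + 2 = 35.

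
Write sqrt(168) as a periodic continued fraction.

[12; (1, 24)]

Write x_i = (sqrt(168) + m_i)/d_i with (m_0, d_0) = (0, 1). a_0 = floor(sqrt(168)) = 12, since 12^2 = 144 <= 168 < 169 = 13^2.
Iterate m_{i+1} = d_i*a_i - m_i, d_{i+1} = (168 - m_{i+1}^2)/d_i, a_{i+1} = floor((a_0 + m_{i+1})/d_{i+1}):
  m_1 = 1*12 - 0 = 12, d_1 = (168 - 12^2)/1 = 24/1 = 24, a_1 = floor((12 + 12)/24) = 1.
  m_2 = 24*1 - 12 = 12, d_2 = (168 - 12^2)/24 = 24/24 = 1, a_2 = floor((12 + 12)/1) = 24.
  m_3 = 1*24 - 12 = 12, d_3 = (168 - 12^2)/1 = 24/1 = 24: (m_3, d_3) = (m_1, d_1) = (12, 24), so from here the quotients repeat a_1, a_2; the period length is 2.
Hence the expansion of sqrt(168) is a_0 = 12 followed by the repeating block 1, 24 (period 2).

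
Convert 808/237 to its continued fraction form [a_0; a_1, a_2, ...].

Run the Euclidean algorithm on 808 and 237; the successive quotients are the partial quotients a_0, a_1, ... (each step inverts the fractional part left over by the previous one):
  808 = 3*237 + 97, so a_0 = 3.
  237 = 2*97 + 43, so a_1 = 2.
  97 = 2*43 + 11, so a_2 = 2.
  43 = 3*11 + 10, so a_3 = 3.
  11 = 1*10 + 1, so a_4 = 1.
  10 = 10*1 + 0, so a_5 = 10.
The remainder reaches 0 after 6 divisions, so the expansion has 6 partial quotients, read off in order.

[3; 2, 2, 3, 1, 10]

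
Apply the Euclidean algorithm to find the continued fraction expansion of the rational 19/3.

Run the Euclidean algorithm on 19 and 3; the successive quotients are the partial quotients a_0, a_1, ... (each step inverts the fractional part left over by the previous one):
  19 = 6*3 + 1, so a_0 = 6.
  3 = 3*1 + 0, so a_1 = 3.
The remainder reaches 0 after 2 divisions, so the expansion has 2 partial quotients, read off in order.

[6; 3]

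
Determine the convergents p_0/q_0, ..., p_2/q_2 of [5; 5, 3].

Using the convergent recurrence p_i = a_i*p_{i-1} + p_{i-2}, q_i = a_i*q_{i-1} + q_{i-2} with p_{-2}=0, p_{-1}=1, q_{-2}=1, q_{-1}=0:
  i=0: a_0=5, p_0 = 5*1 + 0 = 5, q_0 = 5*0 + 1 = 1.
  i=1: a_1=5, p_1 = 5*5 + 1 = 26, q_1 = 5*1 + 0 = 5.
  i=2: a_2=3, p_2 = 3*26 + 5 = 83, q_2 = 3*5 + 1 = 16.

5/1, 26/5, 83/16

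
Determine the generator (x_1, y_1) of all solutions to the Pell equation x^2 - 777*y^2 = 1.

(x, y) = (223, 8)

First expand sqrt(777) as a continued fraction. With x_i = (sqrt(777) + m_i)/d_i and (m_0, d_0) = (0, 1): a_0 = floor(sqrt(777)) = 27, since 27^2 = 729 <= 777 < 784 = 28^2.
Iterate m_{i+1} = d_i*a_i - m_i, d_{i+1} = (777 - m_{i+1}^2)/d_i, a_{i+1} = floor((a_0 + m_{i+1})/d_{i+1}):
  m_1 = 1*27 - 0 = 27, d_1 = (777 - 27^2)/1 = 48/1 = 48, a_1 = floor((27 + 27)/48) = 1.
  m_2 = 48*1 - 27 = 21, d_2 = (777 - 21^2)/48 = 336/48 = 7, a_2 = floor((27 + 21)/7) = 6.
  m_3 = 7*6 - 21 = 21, d_3 = (777 - 21^2)/7 = 336/7 = 48, a_3 = floor((27 + 21)/48) = 1.
  m_4 = 48*1 - 21 = 27, d_4 = (777 - 27^2)/48 = 48/48 = 1, a_4 = floor((27 + 27)/1) = 54.
  m_5 = 1*54 - 27 = 27, d_5 = (777 - 27^2)/1 = 48/1 = 48: (m_5, d_5) = (m_1, d_1) = (27, 48), so from here the quotients repeat a_1, ..., a_4; the period length is 4.
So sqrt(777) = [27; (1, 6, 1, 54)] with period length k = 4.
k is even, so the fundamental solution of x^2 - 777y^2 = 1 is (p_{k-1}, q_{k-1}) = (p_3, q_3); compute convergents through index 3.
Convergents (p_i = a_i*p_{i-1} + p_{i-2}, q_i = a_i*q_{i-1} + q_{i-2} with p_{-2}=0, p_{-1}=1, q_{-2}=1, q_{-1}=0):
  i=0: a_0=27, p_0 = 27*1 + 0 = 27, q_0 = 27*0 + 1 = 1.
  i=1: a_1=1, p_1 = 1*27 + 1 = 28, q_1 = 1*1 + 0 = 1.
  i=2: a_2=6, p_2 = 6*28 + 27 = 195, q_2 = 6*1 + 1 = 7.
  i=3: a_3=1, p_3 = 1*195 + 28 = 223, q_3 = 1*7 + 1 = 8.
Check: 223^2 - 777*8^2 = 49729 - 49728 = 1, so (x, y) = (223, 8) solves the equation, and by the theorem it is the least positive solution.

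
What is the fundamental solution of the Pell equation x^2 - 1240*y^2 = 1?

First expand sqrt(1240) as a continued fraction. With x_i = (sqrt(1240) + m_i)/d_i and (m_0, d_0) = (0, 1): a_0 = floor(sqrt(1240)) = 35, since 35^2 = 1225 <= 1240 < 1296 = 36^2.
Iterate m_{i+1} = d_i*a_i - m_i, d_{i+1} = (1240 - m_{i+1}^2)/d_i, a_{i+1} = floor((a_0 + m_{i+1})/d_{i+1}):
  m_1 = 1*35 - 0 = 35, d_1 = (1240 - 35^2)/1 = 15/1 = 15, a_1 = floor((35 + 35)/15) = 4.
  m_2 = 15*4 - 35 = 25, d_2 = (1240 - 25^2)/15 = 615/15 = 41, a_2 = floor((35 + 25)/41) = 1.
  m_3 = 41*1 - 25 = 16, d_3 = (1240 - 16^2)/41 = 984/41 = 24, a_3 = floor((35 + 16)/24) = 2.
  m_4 = 24*2 - 16 = 32, d_4 = (1240 - 32^2)/24 = 216/24 = 9, a_4 = floor((35 + 32)/9) = 7.
  m_5 = 9*7 - 32 = 31, d_5 = (1240 - 31^2)/9 = 279/9 = 31, a_5 = floor((35 + 31)/31) = 2.
  m_6 = 31*2 - 31 = 31, d_6 = (1240 - 31^2)/31 = 279/31 = 9, a_6 = floor((35 + 31)/9) = 7.
  m_7 = 9*7 - 31 = 32, d_7 = (1240 - 32^2)/9 = 216/9 = 24, a_7 = floor((35 + 32)/24) = 2.
  m_8 = 24*2 - 32 = 16, d_8 = (1240 - 16^2)/24 = 984/24 = 41, a_8 = floor((35 + 16)/41) = 1.
  m_9 = 41*1 - 16 = 25, d_9 = (1240 - 25^2)/41 = 615/41 = 15, a_9 = floor((35 + 25)/15) = 4.
  m_10 = 15*4 - 25 = 35, d_10 = (1240 - 35^2)/15 = 15/15 = 1, a_10 = floor((35 + 35)/1) = 70.
  m_11 = 1*70 - 35 = 35, d_11 = (1240 - 35^2)/1 = 15/1 = 15: (m_11, d_11) = (m_1, d_1) = (35, 15), so from here the quotients repeat a_1, ..., a_10; the period length is 10.
So sqrt(1240) = [35; (4, 1, 2, 7, 2, 7, 2, 1, 4, 70)] with period length k = 10.
k is even, so the fundamental solution of x^2 - 1240y^2 = 1 is (p_{k-1}, q_{k-1}) = (p_9, q_9); compute convergents through index 9.
Convergents (p_i = a_i*p_{i-1} + p_{i-2}, q_i = a_i*q_{i-1} + q_{i-2} with p_{-2}=0, p_{-1}=1, q_{-2}=1, q_{-1}=0):
  i=0: a_0=35, p_0 = 35*1 + 0 = 35, q_0 = 35*0 + 1 = 1.
  i=1: a_1=4, p_1 = 4*35 + 1 = 141, q_1 = 4*1 + 0 = 4.
  i=2: a_2=1, p_2 = 1*141 + 35 = 176, q_2 = 1*4 + 1 = 5.
  i=3: a_3=2, p_3 = 2*176 + 141 = 493, q_3 = 2*5 + 4 = 14.
  i=4: a_4=7, p_4 = 7*493 + 176 = 3627, q_4 = 7*14 + 5 = 103.
  i=5: a_5=2, p_5 = 2*3627 + 493 = 7747, q_5 = 2*103 + 14 = 220.
  i=6: a_6=7, p_6 = 7*7747 + 3627 = 57856, q_6 = 7*220 + 103 = 1643.
  i=7: a_7=2, p_7 = 2*57856 + 7747 = 123459, q_7 = 2*1643 + 220 = 3506.
  i=8: a_8=1, p_8 = 1*123459 + 57856 = 181315, q_8 = 1*3506 + 1643 = 5149.
  i=9: a_9=4, p_9 = 4*181315 + 123459 = 848719, q_9 = 4*5149 + 3506 = 24102.
Check: 848719^2 - 1240*24102^2 = 720323940961 - 720323940960 = 1, so (x, y) = (848719, 24102) solves the equation, and by the theorem it is the least positive solution.

(x, y) = (848719, 24102)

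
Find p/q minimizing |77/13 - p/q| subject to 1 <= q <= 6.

Expand x = 77/13 as a continued fraction with the Euclidean algorithm:
  77 = 5*13 + 12, so a_0 = 5.
  13 = 1*12 + 1, so a_1 = 1.
  12 = 12*1 + 0, so a_2 = 12.
so x = [5; 1, 12].
Convergents (p_i = a_i*p_{i-1} + p_{i-2}, q_i = a_i*q_{i-1} + q_{i-2} with p_{-2}=0, p_{-1}=1, q_{-2}=1, q_{-1}=0), until the denominator exceeds 6:
  i=0: a_0=5, p_0 = 5*1 + 0 = 5, q_0 = 5*0 + 1 = 1.
  i=1: a_1=1, p_1 = 1*5 + 1 = 6, q_1 = 1*1 + 0 = 1.
  i=2: a_2=12, p_2 = 12*6 + 5 = 77, q_2 = 12*1 + 1 = 13.
q_2 = 13 > 6, so the last convergent with denominator <= 6 is p_1/q_1 = 6/1.
The closest fraction with denominator <= 6 is either p_1/q_1 or the intermediate fraction (k*p_1 + p_0)/(k*q_1 + q_0) with the largest k >= 1 whose denominator stays <= 6; these approach x as k grows, and every other convergent or intermediate fraction in range is farther away.
Largest k: floor((6 - q_0)/q_1) = floor((6 - 1)/1) = 5.
That gives (5*6 + 5)/(5*1 + 1) = 35/6.
Compare the errors: |x - 6/1| = |77*1 - 6*13|/(13*1) = 1/13, and |x - 35/6| = |77*6 - 35*13|/(13*6) = 7/78.
Cross-multiplying, 1*78 = 78 < 91 = 7*13, so 1/13 is smaller: the convergent 6/1 is closer to x than 35/6.

6/1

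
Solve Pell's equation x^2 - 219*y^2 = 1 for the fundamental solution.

First expand sqrt(219) as a continued fraction. With x_i = (sqrt(219) + m_i)/d_i and (m_0, d_0) = (0, 1): a_0 = floor(sqrt(219)) = 14, since 14^2 = 196 <= 219 < 225 = 15^2.
Iterate m_{i+1} = d_i*a_i - m_i, d_{i+1} = (219 - m_{i+1}^2)/d_i, a_{i+1} = floor((a_0 + m_{i+1})/d_{i+1}):
  m_1 = 1*14 - 0 = 14, d_1 = (219 - 14^2)/1 = 23/1 = 23, a_1 = floor((14 + 14)/23) = 1.
  m_2 = 23*1 - 14 = 9, d_2 = (219 - 9^2)/23 = 138/23 = 6, a_2 = floor((14 + 9)/6) = 3.
  m_3 = 6*3 - 9 = 9, d_3 = (219 - 9^2)/6 = 138/6 = 23, a_3 = floor((14 + 9)/23) = 1.
  m_4 = 23*1 - 9 = 14, d_4 = (219 - 14^2)/23 = 23/23 = 1, a_4 = floor((14 + 14)/1) = 28.
  m_5 = 1*28 - 14 = 14, d_5 = (219 - 14^2)/1 = 23/1 = 23: (m_5, d_5) = (m_1, d_1) = (14, 23), so from here the quotients repeat a_1, ..., a_4; the period length is 4.
So sqrt(219) = [14; (1, 3, 1, 28)] with period length k = 4.
k is even, so the fundamental solution of x^2 - 219y^2 = 1 is (p_{k-1}, q_{k-1}) = (p_3, q_3); compute convergents through index 3.
Convergents (p_i = a_i*p_{i-1} + p_{i-2}, q_i = a_i*q_{i-1} + q_{i-2} with p_{-2}=0, p_{-1}=1, q_{-2}=1, q_{-1}=0):
  i=0: a_0=14, p_0 = 14*1 + 0 = 14, q_0 = 14*0 + 1 = 1.
  i=1: a_1=1, p_1 = 1*14 + 1 = 15, q_1 = 1*1 + 0 = 1.
  i=2: a_2=3, p_2 = 3*15 + 14 = 59, q_2 = 3*1 + 1 = 4.
  i=3: a_3=1, p_3 = 1*59 + 15 = 74, q_3 = 1*4 + 1 = 5.
Check: 74^2 - 219*5^2 = 5476 - 5475 = 1, so (x, y) = (74, 5) solves the equation, and by the theorem it is the least positive solution.

(x, y) = (74, 5)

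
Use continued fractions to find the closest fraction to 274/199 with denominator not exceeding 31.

11/8

Expand x = 274/199 as a continued fraction with the Euclidean algorithm:
  274 = 1*199 + 75, so a_0 = 1.
  199 = 2*75 + 49, so a_1 = 2.
  75 = 1*49 + 26, so a_2 = 1.
  49 = 1*26 + 23, so a_3 = 1.
  26 = 1*23 + 3, so a_4 = 1.
  23 = 7*3 + 2, so a_5 = 7.
  3 = 1*2 + 1, so a_6 = 1.
  2 = 2*1 + 0, so a_7 = 2.
so x = [1; 2, 1, 1, 1, 7, 1, 2].
Convergents (p_i = a_i*p_{i-1} + p_{i-2}, q_i = a_i*q_{i-1} + q_{i-2} with p_{-2}=0, p_{-1}=1, q_{-2}=1, q_{-1}=0), until the denominator exceeds 31:
  i=0: a_0=1, p_0 = 1*1 + 0 = 1, q_0 = 1*0 + 1 = 1.
  i=1: a_1=2, p_1 = 2*1 + 1 = 3, q_1 = 2*1 + 0 = 2.
  i=2: a_2=1, p_2 = 1*3 + 1 = 4, q_2 = 1*2 + 1 = 3.
  i=3: a_3=1, p_3 = 1*4 + 3 = 7, q_3 = 1*3 + 2 = 5.
  i=4: a_4=1, p_4 = 1*7 + 4 = 11, q_4 = 1*5 + 3 = 8.
  i=5: a_5=7, p_5 = 7*11 + 7 = 84, q_5 = 7*8 + 5 = 61.
q_5 = 61 > 31, so the last convergent with denominator <= 31 is p_4/q_4 = 11/8.
The closest fraction with denominator <= 31 is either p_4/q_4 or the intermediate fraction (k*p_4 + p_3)/(k*q_4 + q_3) with the largest k >= 1 whose denominator stays <= 31; these approach x as k grows, and every other convergent or intermediate fraction in range is farther away.
Largest k: floor((31 - q_3)/q_4) = floor((31 - 5)/8) = 3.
That gives (3*11 + 7)/(3*8 + 5) = 40/29.
Compare the errors: |x - 11/8| = |274*8 - 11*199|/(199*8) = 3/1592, and |x - 40/29| = |274*29 - 40*199|/(199*29) = 14/5771.
Cross-multiplying, 3*5771 = 17313 < 22288 = 14*1592, so 3/1592 is smaller: the convergent 11/8 is closer to x than 40/29.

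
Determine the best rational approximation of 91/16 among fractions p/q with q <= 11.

Expand x = 91/16 as a continued fraction with the Euclidean algorithm:
  91 = 5*16 + 11, so a_0 = 5.
  16 = 1*11 + 5, so a_1 = 1.
  11 = 2*5 + 1, so a_2 = 2.
  5 = 5*1 + 0, so a_3 = 5.
so x = [5; 1, 2, 5].
Convergents (p_i = a_i*p_{i-1} + p_{i-2}, q_i = a_i*q_{i-1} + q_{i-2} with p_{-2}=0, p_{-1}=1, q_{-2}=1, q_{-1}=0), until the denominator exceeds 11:
  i=0: a_0=5, p_0 = 5*1 + 0 = 5, q_0 = 5*0 + 1 = 1.
  i=1: a_1=1, p_1 = 1*5 + 1 = 6, q_1 = 1*1 + 0 = 1.
  i=2: a_2=2, p_2 = 2*6 + 5 = 17, q_2 = 2*1 + 1 = 3.
  i=3: a_3=5, p_3 = 5*17 + 6 = 91, q_3 = 5*3 + 1 = 16.
q_3 = 16 > 11, so the last convergent with denominator <= 11 is p_2/q_2 = 17/3.
The closest fraction with denominator <= 11 is either p_2/q_2 or the intermediate fraction (k*p_2 + p_1)/(k*q_2 + q_1) with the largest k >= 1 whose denominator stays <= 11; these approach x as k grows, and every other convergent or intermediate fraction in range is farther away.
Largest k: floor((11 - q_1)/q_2) = floor((11 - 1)/3) = 3.
That gives (3*17 + 6)/(3*3 + 1) = 57/10.
Compare the errors: |x - 17/3| = |91*3 - 17*16|/(16*3) = 1/48, and |x - 57/10| = |91*10 - 57*16|/(16*10) = 2/160.
Cross-multiplying, 2*48 = 96 < 160 = 1*160, so 2/160 is smaller: the intermediate fraction 57/10 is closer to x than 17/3.

57/10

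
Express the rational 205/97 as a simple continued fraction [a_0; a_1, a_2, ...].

Run the Euclidean algorithm on 205 and 97; the successive quotients are the partial quotients a_0, a_1, ... (each step inverts the fractional part left over by the previous one):
  205 = 2*97 + 11, so a_0 = 2.
  97 = 8*11 + 9, so a_1 = 8.
  11 = 1*9 + 2, so a_2 = 1.
  9 = 4*2 + 1, so a_3 = 4.
  2 = 2*1 + 0, so a_4 = 2.
The remainder reaches 0 after 5 divisions, so the expansion has 5 partial quotients, read off in order.

[2; 8, 1, 4, 2]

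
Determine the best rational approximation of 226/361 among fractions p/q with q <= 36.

Expand x = 226/361 as a continued fraction with the Euclidean algorithm:
  226 = 0*361 + 226, so a_0 = 0.
  361 = 1*226 + 135, so a_1 = 1.
  226 = 1*135 + 91, so a_2 = 1.
  135 = 1*91 + 44, so a_3 = 1.
  91 = 2*44 + 3, so a_4 = 2.
  44 = 14*3 + 2, so a_5 = 14.
  3 = 1*2 + 1, so a_6 = 1.
  2 = 2*1 + 0, so a_7 = 2.
so x = [0; 1, 1, 1, 2, 14, 1, 2].
Convergents (p_i = a_i*p_{i-1} + p_{i-2}, q_i = a_i*q_{i-1} + q_{i-2} with p_{-2}=0, p_{-1}=1, q_{-2}=1, q_{-1}=0), until the denominator exceeds 36:
  i=0: a_0=0, p_0 = 0*1 + 0 = 0, q_0 = 0*0 + 1 = 1.
  i=1: a_1=1, p_1 = 1*0 + 1 = 1, q_1 = 1*1 + 0 = 1.
  i=2: a_2=1, p_2 = 1*1 + 0 = 1, q_2 = 1*1 + 1 = 2.
  i=3: a_3=1, p_3 = 1*1 + 1 = 2, q_3 = 1*2 + 1 = 3.
  i=4: a_4=2, p_4 = 2*2 + 1 = 5, q_4 = 2*3 + 2 = 8.
  i=5: a_5=14, p_5 = 14*5 + 2 = 72, q_5 = 14*8 + 3 = 115.
q_5 = 115 > 36, so the last convergent with denominator <= 36 is p_4/q_4 = 5/8.
The closest fraction with denominator <= 36 is either p_4/q_4 or the intermediate fraction (k*p_4 + p_3)/(k*q_4 + q_3) with the largest k >= 1 whose denominator stays <= 36; these approach x as k grows, and every other convergent or intermediate fraction in range is farther away.
Largest k: floor((36 - q_3)/q_4) = floor((36 - 3)/8) = 4.
That gives (4*5 + 2)/(4*8 + 3) = 22/35.
Compare the errors: |x - 5/8| = |226*8 - 5*361|/(361*8) = 3/2888, and |x - 22/35| = |226*35 - 22*361|/(361*35) = 32/12635.
Cross-multiplying, 3*12635 = 37905 < 92416 = 32*2888, so 3/2888 is smaller: the convergent 5/8 is closer to x than 22/35.

5/8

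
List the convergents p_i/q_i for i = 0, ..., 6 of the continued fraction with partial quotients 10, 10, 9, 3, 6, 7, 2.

Using the convergent recurrence p_i = a_i*p_{i-1} + p_{i-2}, q_i = a_i*q_{i-1} + q_{i-2} with p_{-2}=0, p_{-1}=1, q_{-2}=1, q_{-1}=0:
  i=0: a_0=10, p_0 = 10*1 + 0 = 10, q_0 = 10*0 + 1 = 1.
  i=1: a_1=10, p_1 = 10*10 + 1 = 101, q_1 = 10*1 + 0 = 10.
  i=2: a_2=9, p_2 = 9*101 + 10 = 919, q_2 = 9*10 + 1 = 91.
  i=3: a_3=3, p_3 = 3*919 + 101 = 2858, q_3 = 3*91 + 10 = 283.
  i=4: a_4=6, p_4 = 6*2858 + 919 = 18067, q_4 = 6*283 + 91 = 1789.
  i=5: a_5=7, p_5 = 7*18067 + 2858 = 129327, q_5 = 7*1789 + 283 = 12806.
  i=6: a_6=2, p_6 = 2*129327 + 18067 = 276721, q_6 = 2*12806 + 1789 = 27401.

10/1, 101/10, 919/91, 2858/283, 18067/1789, 129327/12806, 276721/27401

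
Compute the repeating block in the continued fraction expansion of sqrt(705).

[26; (1, 1, 4, 3, 10, 3, 4, 1, 1, 52)]

Write x_i = (sqrt(705) + m_i)/d_i with (m_0, d_0) = (0, 1). a_0 = floor(sqrt(705)) = 26, since 26^2 = 676 <= 705 < 729 = 27^2.
Iterate m_{i+1} = d_i*a_i - m_i, d_{i+1} = (705 - m_{i+1}^2)/d_i, a_{i+1} = floor((a_0 + m_{i+1})/d_{i+1}):
  m_1 = 1*26 - 0 = 26, d_1 = (705 - 26^2)/1 = 29/1 = 29, a_1 = floor((26 + 26)/29) = 1.
  m_2 = 29*1 - 26 = 3, d_2 = (705 - 3^2)/29 = 696/29 = 24, a_2 = floor((26 + 3)/24) = 1.
  m_3 = 24*1 - 3 = 21, d_3 = (705 - 21^2)/24 = 264/24 = 11, a_3 = floor((26 + 21)/11) = 4.
  m_4 = 11*4 - 21 = 23, d_4 = (705 - 23^2)/11 = 176/11 = 16, a_4 = floor((26 + 23)/16) = 3.
  m_5 = 16*3 - 23 = 25, d_5 = (705 - 25^2)/16 = 80/16 = 5, a_5 = floor((26 + 25)/5) = 10.
  m_6 = 5*10 - 25 = 25, d_6 = (705 - 25^2)/5 = 80/5 = 16, a_6 = floor((26 + 25)/16) = 3.
  m_7 = 16*3 - 25 = 23, d_7 = (705 - 23^2)/16 = 176/16 = 11, a_7 = floor((26 + 23)/11) = 4.
  m_8 = 11*4 - 23 = 21, d_8 = (705 - 21^2)/11 = 264/11 = 24, a_8 = floor((26 + 21)/24) = 1.
  m_9 = 24*1 - 21 = 3, d_9 = (705 - 3^2)/24 = 696/24 = 29, a_9 = floor((26 + 3)/29) = 1.
  m_10 = 29*1 - 3 = 26, d_10 = (705 - 26^2)/29 = 29/29 = 1, a_10 = floor((26 + 26)/1) = 52.
  m_11 = 1*52 - 26 = 26, d_11 = (705 - 26^2)/1 = 29/1 = 29: (m_11, d_11) = (m_1, d_1) = (26, 29), so from here the quotients repeat a_1, ..., a_10; the period length is 10.
Hence the expansion of sqrt(705) is a_0 = 26 followed by the repeating block 1, 1, 4, 3, 10, 3, 4, 1, 1, 52 (period 10).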